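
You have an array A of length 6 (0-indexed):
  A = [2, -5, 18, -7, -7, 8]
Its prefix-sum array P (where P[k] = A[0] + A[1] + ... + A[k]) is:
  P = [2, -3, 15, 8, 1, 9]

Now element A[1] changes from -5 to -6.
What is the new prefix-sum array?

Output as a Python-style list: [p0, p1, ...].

Answer: [2, -4, 14, 7, 0, 8]

Derivation:
Change: A[1] -5 -> -6, delta = -1
P[k] for k < 1: unchanged (A[1] not included)
P[k] for k >= 1: shift by delta = -1
  P[0] = 2 + 0 = 2
  P[1] = -3 + -1 = -4
  P[2] = 15 + -1 = 14
  P[3] = 8 + -1 = 7
  P[4] = 1 + -1 = 0
  P[5] = 9 + -1 = 8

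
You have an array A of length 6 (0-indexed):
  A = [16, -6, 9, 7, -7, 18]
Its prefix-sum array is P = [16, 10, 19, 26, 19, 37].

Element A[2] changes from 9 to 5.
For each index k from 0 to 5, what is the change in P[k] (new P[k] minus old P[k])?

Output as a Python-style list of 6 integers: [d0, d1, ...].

Element change: A[2] 9 -> 5, delta = -4
For k < 2: P[k] unchanged, delta_P[k] = 0
For k >= 2: P[k] shifts by exactly -4
Delta array: [0, 0, -4, -4, -4, -4]

Answer: [0, 0, -4, -4, -4, -4]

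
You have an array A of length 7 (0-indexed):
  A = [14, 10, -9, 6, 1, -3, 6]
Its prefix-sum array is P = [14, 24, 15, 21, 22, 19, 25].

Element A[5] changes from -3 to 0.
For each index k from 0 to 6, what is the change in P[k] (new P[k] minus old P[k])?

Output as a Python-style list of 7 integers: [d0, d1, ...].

Answer: [0, 0, 0, 0, 0, 3, 3]

Derivation:
Element change: A[5] -3 -> 0, delta = 3
For k < 5: P[k] unchanged, delta_P[k] = 0
For k >= 5: P[k] shifts by exactly 3
Delta array: [0, 0, 0, 0, 0, 3, 3]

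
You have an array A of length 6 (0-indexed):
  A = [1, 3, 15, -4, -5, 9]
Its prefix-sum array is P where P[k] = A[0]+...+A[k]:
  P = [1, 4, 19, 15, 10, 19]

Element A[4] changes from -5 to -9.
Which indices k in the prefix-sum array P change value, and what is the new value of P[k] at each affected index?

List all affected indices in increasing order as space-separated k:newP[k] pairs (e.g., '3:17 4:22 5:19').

Answer: 4:6 5:15

Derivation:
P[k] = A[0] + ... + A[k]
P[k] includes A[4] iff k >= 4
Affected indices: 4, 5, ..., 5; delta = -4
  P[4]: 10 + -4 = 6
  P[5]: 19 + -4 = 15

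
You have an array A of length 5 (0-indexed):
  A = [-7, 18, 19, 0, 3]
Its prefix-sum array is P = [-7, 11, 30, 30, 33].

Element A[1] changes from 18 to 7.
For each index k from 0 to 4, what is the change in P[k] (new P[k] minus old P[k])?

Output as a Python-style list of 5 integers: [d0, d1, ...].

Answer: [0, -11, -11, -11, -11]

Derivation:
Element change: A[1] 18 -> 7, delta = -11
For k < 1: P[k] unchanged, delta_P[k] = 0
For k >= 1: P[k] shifts by exactly -11
Delta array: [0, -11, -11, -11, -11]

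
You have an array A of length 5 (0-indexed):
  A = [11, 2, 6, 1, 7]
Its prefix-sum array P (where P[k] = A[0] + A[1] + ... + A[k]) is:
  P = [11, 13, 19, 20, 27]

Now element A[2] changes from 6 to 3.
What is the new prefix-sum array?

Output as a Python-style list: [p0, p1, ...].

Change: A[2] 6 -> 3, delta = -3
P[k] for k < 2: unchanged (A[2] not included)
P[k] for k >= 2: shift by delta = -3
  P[0] = 11 + 0 = 11
  P[1] = 13 + 0 = 13
  P[2] = 19 + -3 = 16
  P[3] = 20 + -3 = 17
  P[4] = 27 + -3 = 24

Answer: [11, 13, 16, 17, 24]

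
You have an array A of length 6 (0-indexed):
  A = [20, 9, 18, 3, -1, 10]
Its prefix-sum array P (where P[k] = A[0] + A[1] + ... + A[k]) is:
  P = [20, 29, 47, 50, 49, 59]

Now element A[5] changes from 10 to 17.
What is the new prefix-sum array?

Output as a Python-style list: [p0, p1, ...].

Answer: [20, 29, 47, 50, 49, 66]

Derivation:
Change: A[5] 10 -> 17, delta = 7
P[k] for k < 5: unchanged (A[5] not included)
P[k] for k >= 5: shift by delta = 7
  P[0] = 20 + 0 = 20
  P[1] = 29 + 0 = 29
  P[2] = 47 + 0 = 47
  P[3] = 50 + 0 = 50
  P[4] = 49 + 0 = 49
  P[5] = 59 + 7 = 66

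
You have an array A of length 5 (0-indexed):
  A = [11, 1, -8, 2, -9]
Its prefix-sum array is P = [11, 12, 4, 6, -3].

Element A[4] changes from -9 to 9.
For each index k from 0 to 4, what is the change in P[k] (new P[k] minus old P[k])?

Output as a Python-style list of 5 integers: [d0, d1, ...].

Element change: A[4] -9 -> 9, delta = 18
For k < 4: P[k] unchanged, delta_P[k] = 0
For k >= 4: P[k] shifts by exactly 18
Delta array: [0, 0, 0, 0, 18]

Answer: [0, 0, 0, 0, 18]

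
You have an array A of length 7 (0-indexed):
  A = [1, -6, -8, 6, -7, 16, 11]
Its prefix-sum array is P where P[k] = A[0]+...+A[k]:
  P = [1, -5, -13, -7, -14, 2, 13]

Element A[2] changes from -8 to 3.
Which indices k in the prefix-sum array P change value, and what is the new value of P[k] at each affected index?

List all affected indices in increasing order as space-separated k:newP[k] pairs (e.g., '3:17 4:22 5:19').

P[k] = A[0] + ... + A[k]
P[k] includes A[2] iff k >= 2
Affected indices: 2, 3, ..., 6; delta = 11
  P[2]: -13 + 11 = -2
  P[3]: -7 + 11 = 4
  P[4]: -14 + 11 = -3
  P[5]: 2 + 11 = 13
  P[6]: 13 + 11 = 24

Answer: 2:-2 3:4 4:-3 5:13 6:24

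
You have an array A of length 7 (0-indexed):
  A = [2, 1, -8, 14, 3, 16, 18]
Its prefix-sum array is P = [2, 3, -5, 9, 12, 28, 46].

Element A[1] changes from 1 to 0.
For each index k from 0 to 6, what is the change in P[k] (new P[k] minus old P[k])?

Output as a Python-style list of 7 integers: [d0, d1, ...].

Element change: A[1] 1 -> 0, delta = -1
For k < 1: P[k] unchanged, delta_P[k] = 0
For k >= 1: P[k] shifts by exactly -1
Delta array: [0, -1, -1, -1, -1, -1, -1]

Answer: [0, -1, -1, -1, -1, -1, -1]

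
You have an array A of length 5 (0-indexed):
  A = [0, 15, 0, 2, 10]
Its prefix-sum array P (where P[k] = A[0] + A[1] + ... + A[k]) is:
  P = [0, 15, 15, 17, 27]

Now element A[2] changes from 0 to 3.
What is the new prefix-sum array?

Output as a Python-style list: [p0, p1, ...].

Answer: [0, 15, 18, 20, 30]

Derivation:
Change: A[2] 0 -> 3, delta = 3
P[k] for k < 2: unchanged (A[2] not included)
P[k] for k >= 2: shift by delta = 3
  P[0] = 0 + 0 = 0
  P[1] = 15 + 0 = 15
  P[2] = 15 + 3 = 18
  P[3] = 17 + 3 = 20
  P[4] = 27 + 3 = 30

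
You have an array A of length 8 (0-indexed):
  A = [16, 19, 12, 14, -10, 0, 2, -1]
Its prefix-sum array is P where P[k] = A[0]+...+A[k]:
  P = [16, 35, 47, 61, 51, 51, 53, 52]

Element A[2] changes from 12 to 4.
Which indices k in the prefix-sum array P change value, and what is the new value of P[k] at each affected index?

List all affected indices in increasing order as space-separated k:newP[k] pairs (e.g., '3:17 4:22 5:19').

Answer: 2:39 3:53 4:43 5:43 6:45 7:44

Derivation:
P[k] = A[0] + ... + A[k]
P[k] includes A[2] iff k >= 2
Affected indices: 2, 3, ..., 7; delta = -8
  P[2]: 47 + -8 = 39
  P[3]: 61 + -8 = 53
  P[4]: 51 + -8 = 43
  P[5]: 51 + -8 = 43
  P[6]: 53 + -8 = 45
  P[7]: 52 + -8 = 44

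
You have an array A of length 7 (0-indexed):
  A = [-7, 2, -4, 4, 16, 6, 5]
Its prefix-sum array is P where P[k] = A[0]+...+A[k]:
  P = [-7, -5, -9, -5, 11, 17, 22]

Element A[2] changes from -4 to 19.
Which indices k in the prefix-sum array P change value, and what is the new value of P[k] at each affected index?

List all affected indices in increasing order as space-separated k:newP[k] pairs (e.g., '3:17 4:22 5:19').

P[k] = A[0] + ... + A[k]
P[k] includes A[2] iff k >= 2
Affected indices: 2, 3, ..., 6; delta = 23
  P[2]: -9 + 23 = 14
  P[3]: -5 + 23 = 18
  P[4]: 11 + 23 = 34
  P[5]: 17 + 23 = 40
  P[6]: 22 + 23 = 45

Answer: 2:14 3:18 4:34 5:40 6:45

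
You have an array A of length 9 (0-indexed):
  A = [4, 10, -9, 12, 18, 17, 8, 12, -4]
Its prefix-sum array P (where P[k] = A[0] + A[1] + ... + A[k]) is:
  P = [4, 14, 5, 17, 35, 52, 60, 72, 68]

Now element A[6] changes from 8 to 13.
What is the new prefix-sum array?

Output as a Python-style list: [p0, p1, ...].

Change: A[6] 8 -> 13, delta = 5
P[k] for k < 6: unchanged (A[6] not included)
P[k] for k >= 6: shift by delta = 5
  P[0] = 4 + 0 = 4
  P[1] = 14 + 0 = 14
  P[2] = 5 + 0 = 5
  P[3] = 17 + 0 = 17
  P[4] = 35 + 0 = 35
  P[5] = 52 + 0 = 52
  P[6] = 60 + 5 = 65
  P[7] = 72 + 5 = 77
  P[8] = 68 + 5 = 73

Answer: [4, 14, 5, 17, 35, 52, 65, 77, 73]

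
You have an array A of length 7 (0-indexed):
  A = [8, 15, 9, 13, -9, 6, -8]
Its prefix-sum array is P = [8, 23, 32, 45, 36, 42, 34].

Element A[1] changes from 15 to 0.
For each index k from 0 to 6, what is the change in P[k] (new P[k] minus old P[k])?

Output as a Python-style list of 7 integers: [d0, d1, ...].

Element change: A[1] 15 -> 0, delta = -15
For k < 1: P[k] unchanged, delta_P[k] = 0
For k >= 1: P[k] shifts by exactly -15
Delta array: [0, -15, -15, -15, -15, -15, -15]

Answer: [0, -15, -15, -15, -15, -15, -15]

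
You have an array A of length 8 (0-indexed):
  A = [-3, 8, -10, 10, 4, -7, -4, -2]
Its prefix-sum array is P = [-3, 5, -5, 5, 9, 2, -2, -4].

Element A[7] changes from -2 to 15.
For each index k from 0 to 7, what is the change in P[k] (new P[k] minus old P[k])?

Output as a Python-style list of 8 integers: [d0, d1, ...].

Element change: A[7] -2 -> 15, delta = 17
For k < 7: P[k] unchanged, delta_P[k] = 0
For k >= 7: P[k] shifts by exactly 17
Delta array: [0, 0, 0, 0, 0, 0, 0, 17]

Answer: [0, 0, 0, 0, 0, 0, 0, 17]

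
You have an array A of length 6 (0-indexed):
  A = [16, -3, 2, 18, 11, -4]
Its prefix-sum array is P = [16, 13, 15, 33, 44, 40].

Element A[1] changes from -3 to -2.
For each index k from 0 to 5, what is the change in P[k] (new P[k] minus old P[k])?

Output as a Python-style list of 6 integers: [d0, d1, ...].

Answer: [0, 1, 1, 1, 1, 1]

Derivation:
Element change: A[1] -3 -> -2, delta = 1
For k < 1: P[k] unchanged, delta_P[k] = 0
For k >= 1: P[k] shifts by exactly 1
Delta array: [0, 1, 1, 1, 1, 1]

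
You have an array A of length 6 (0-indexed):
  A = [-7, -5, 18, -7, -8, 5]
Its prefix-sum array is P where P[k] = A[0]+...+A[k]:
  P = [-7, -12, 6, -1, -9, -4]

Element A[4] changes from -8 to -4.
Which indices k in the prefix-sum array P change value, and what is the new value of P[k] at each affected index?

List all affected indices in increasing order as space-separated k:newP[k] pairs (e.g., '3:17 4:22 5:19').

P[k] = A[0] + ... + A[k]
P[k] includes A[4] iff k >= 4
Affected indices: 4, 5, ..., 5; delta = 4
  P[4]: -9 + 4 = -5
  P[5]: -4 + 4 = 0

Answer: 4:-5 5:0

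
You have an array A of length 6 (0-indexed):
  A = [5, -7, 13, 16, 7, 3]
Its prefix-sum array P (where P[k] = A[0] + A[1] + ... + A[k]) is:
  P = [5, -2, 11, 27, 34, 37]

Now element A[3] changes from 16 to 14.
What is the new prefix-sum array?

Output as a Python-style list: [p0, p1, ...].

Answer: [5, -2, 11, 25, 32, 35]

Derivation:
Change: A[3] 16 -> 14, delta = -2
P[k] for k < 3: unchanged (A[3] not included)
P[k] for k >= 3: shift by delta = -2
  P[0] = 5 + 0 = 5
  P[1] = -2 + 0 = -2
  P[2] = 11 + 0 = 11
  P[3] = 27 + -2 = 25
  P[4] = 34 + -2 = 32
  P[5] = 37 + -2 = 35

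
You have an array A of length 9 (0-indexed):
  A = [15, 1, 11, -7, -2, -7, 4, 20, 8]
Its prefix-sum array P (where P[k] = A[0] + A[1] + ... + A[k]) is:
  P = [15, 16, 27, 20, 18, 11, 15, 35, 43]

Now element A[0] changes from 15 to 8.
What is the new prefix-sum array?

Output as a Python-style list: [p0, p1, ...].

Change: A[0] 15 -> 8, delta = -7
P[k] for k < 0: unchanged (A[0] not included)
P[k] for k >= 0: shift by delta = -7
  P[0] = 15 + -7 = 8
  P[1] = 16 + -7 = 9
  P[2] = 27 + -7 = 20
  P[3] = 20 + -7 = 13
  P[4] = 18 + -7 = 11
  P[5] = 11 + -7 = 4
  P[6] = 15 + -7 = 8
  P[7] = 35 + -7 = 28
  P[8] = 43 + -7 = 36

Answer: [8, 9, 20, 13, 11, 4, 8, 28, 36]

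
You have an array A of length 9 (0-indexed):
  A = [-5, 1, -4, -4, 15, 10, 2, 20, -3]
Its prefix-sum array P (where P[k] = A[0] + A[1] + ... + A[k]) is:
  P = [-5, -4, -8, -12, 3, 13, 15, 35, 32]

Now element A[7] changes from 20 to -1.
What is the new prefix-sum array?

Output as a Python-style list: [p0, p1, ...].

Answer: [-5, -4, -8, -12, 3, 13, 15, 14, 11]

Derivation:
Change: A[7] 20 -> -1, delta = -21
P[k] for k < 7: unchanged (A[7] not included)
P[k] for k >= 7: shift by delta = -21
  P[0] = -5 + 0 = -5
  P[1] = -4 + 0 = -4
  P[2] = -8 + 0 = -8
  P[3] = -12 + 0 = -12
  P[4] = 3 + 0 = 3
  P[5] = 13 + 0 = 13
  P[6] = 15 + 0 = 15
  P[7] = 35 + -21 = 14
  P[8] = 32 + -21 = 11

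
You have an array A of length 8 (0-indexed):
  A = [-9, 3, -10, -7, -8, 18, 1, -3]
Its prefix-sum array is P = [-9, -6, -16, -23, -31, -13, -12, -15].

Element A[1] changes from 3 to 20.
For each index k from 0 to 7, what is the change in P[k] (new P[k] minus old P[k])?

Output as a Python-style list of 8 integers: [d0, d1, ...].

Answer: [0, 17, 17, 17, 17, 17, 17, 17]

Derivation:
Element change: A[1] 3 -> 20, delta = 17
For k < 1: P[k] unchanged, delta_P[k] = 0
For k >= 1: P[k] shifts by exactly 17
Delta array: [0, 17, 17, 17, 17, 17, 17, 17]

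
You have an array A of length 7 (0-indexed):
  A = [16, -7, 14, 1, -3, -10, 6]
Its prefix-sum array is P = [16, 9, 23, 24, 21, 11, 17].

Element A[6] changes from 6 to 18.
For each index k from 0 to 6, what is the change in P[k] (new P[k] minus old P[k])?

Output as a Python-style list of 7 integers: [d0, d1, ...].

Element change: A[6] 6 -> 18, delta = 12
For k < 6: P[k] unchanged, delta_P[k] = 0
For k >= 6: P[k] shifts by exactly 12
Delta array: [0, 0, 0, 0, 0, 0, 12]

Answer: [0, 0, 0, 0, 0, 0, 12]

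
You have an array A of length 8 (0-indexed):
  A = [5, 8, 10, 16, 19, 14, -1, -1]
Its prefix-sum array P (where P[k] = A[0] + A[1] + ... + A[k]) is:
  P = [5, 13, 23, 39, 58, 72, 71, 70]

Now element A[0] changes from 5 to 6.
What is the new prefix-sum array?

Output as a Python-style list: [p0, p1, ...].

Answer: [6, 14, 24, 40, 59, 73, 72, 71]

Derivation:
Change: A[0] 5 -> 6, delta = 1
P[k] for k < 0: unchanged (A[0] not included)
P[k] for k >= 0: shift by delta = 1
  P[0] = 5 + 1 = 6
  P[1] = 13 + 1 = 14
  P[2] = 23 + 1 = 24
  P[3] = 39 + 1 = 40
  P[4] = 58 + 1 = 59
  P[5] = 72 + 1 = 73
  P[6] = 71 + 1 = 72
  P[7] = 70 + 1 = 71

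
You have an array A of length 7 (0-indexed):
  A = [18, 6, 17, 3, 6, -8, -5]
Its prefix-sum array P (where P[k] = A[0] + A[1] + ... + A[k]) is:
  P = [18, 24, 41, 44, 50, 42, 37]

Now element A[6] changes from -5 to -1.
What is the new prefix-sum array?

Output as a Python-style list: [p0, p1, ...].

Change: A[6] -5 -> -1, delta = 4
P[k] for k < 6: unchanged (A[6] not included)
P[k] for k >= 6: shift by delta = 4
  P[0] = 18 + 0 = 18
  P[1] = 24 + 0 = 24
  P[2] = 41 + 0 = 41
  P[3] = 44 + 0 = 44
  P[4] = 50 + 0 = 50
  P[5] = 42 + 0 = 42
  P[6] = 37 + 4 = 41

Answer: [18, 24, 41, 44, 50, 42, 41]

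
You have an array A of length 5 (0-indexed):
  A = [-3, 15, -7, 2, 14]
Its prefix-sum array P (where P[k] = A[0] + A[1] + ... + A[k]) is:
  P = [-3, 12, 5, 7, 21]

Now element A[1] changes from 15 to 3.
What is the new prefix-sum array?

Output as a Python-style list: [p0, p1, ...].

Answer: [-3, 0, -7, -5, 9]

Derivation:
Change: A[1] 15 -> 3, delta = -12
P[k] for k < 1: unchanged (A[1] not included)
P[k] for k >= 1: shift by delta = -12
  P[0] = -3 + 0 = -3
  P[1] = 12 + -12 = 0
  P[2] = 5 + -12 = -7
  P[3] = 7 + -12 = -5
  P[4] = 21 + -12 = 9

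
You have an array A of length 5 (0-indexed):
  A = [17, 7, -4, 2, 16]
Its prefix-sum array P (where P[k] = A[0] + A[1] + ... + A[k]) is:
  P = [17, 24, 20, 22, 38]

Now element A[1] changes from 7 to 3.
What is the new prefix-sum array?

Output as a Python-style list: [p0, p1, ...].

Answer: [17, 20, 16, 18, 34]

Derivation:
Change: A[1] 7 -> 3, delta = -4
P[k] for k < 1: unchanged (A[1] not included)
P[k] for k >= 1: shift by delta = -4
  P[0] = 17 + 0 = 17
  P[1] = 24 + -4 = 20
  P[2] = 20 + -4 = 16
  P[3] = 22 + -4 = 18
  P[4] = 38 + -4 = 34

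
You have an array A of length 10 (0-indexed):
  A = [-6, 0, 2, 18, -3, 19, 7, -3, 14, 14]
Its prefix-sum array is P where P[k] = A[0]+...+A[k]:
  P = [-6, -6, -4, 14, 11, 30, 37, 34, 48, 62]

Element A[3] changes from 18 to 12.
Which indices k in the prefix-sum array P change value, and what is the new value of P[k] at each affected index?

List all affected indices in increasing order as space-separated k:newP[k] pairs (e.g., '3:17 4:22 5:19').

Answer: 3:8 4:5 5:24 6:31 7:28 8:42 9:56

Derivation:
P[k] = A[0] + ... + A[k]
P[k] includes A[3] iff k >= 3
Affected indices: 3, 4, ..., 9; delta = -6
  P[3]: 14 + -6 = 8
  P[4]: 11 + -6 = 5
  P[5]: 30 + -6 = 24
  P[6]: 37 + -6 = 31
  P[7]: 34 + -6 = 28
  P[8]: 48 + -6 = 42
  P[9]: 62 + -6 = 56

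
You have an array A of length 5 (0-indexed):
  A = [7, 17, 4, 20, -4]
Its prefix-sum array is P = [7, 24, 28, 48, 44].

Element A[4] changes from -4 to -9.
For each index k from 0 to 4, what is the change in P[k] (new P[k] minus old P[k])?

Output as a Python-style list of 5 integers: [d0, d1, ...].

Answer: [0, 0, 0, 0, -5]

Derivation:
Element change: A[4] -4 -> -9, delta = -5
For k < 4: P[k] unchanged, delta_P[k] = 0
For k >= 4: P[k] shifts by exactly -5
Delta array: [0, 0, 0, 0, -5]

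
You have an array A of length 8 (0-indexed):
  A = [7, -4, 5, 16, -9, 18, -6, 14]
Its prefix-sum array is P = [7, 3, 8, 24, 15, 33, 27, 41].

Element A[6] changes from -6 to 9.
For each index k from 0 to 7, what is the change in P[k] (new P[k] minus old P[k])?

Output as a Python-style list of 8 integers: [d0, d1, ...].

Answer: [0, 0, 0, 0, 0, 0, 15, 15]

Derivation:
Element change: A[6] -6 -> 9, delta = 15
For k < 6: P[k] unchanged, delta_P[k] = 0
For k >= 6: P[k] shifts by exactly 15
Delta array: [0, 0, 0, 0, 0, 0, 15, 15]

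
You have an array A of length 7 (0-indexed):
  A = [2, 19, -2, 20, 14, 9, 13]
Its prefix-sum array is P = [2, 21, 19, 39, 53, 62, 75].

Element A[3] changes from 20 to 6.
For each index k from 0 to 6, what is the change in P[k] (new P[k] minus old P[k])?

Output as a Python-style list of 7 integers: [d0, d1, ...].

Answer: [0, 0, 0, -14, -14, -14, -14]

Derivation:
Element change: A[3] 20 -> 6, delta = -14
For k < 3: P[k] unchanged, delta_P[k] = 0
For k >= 3: P[k] shifts by exactly -14
Delta array: [0, 0, 0, -14, -14, -14, -14]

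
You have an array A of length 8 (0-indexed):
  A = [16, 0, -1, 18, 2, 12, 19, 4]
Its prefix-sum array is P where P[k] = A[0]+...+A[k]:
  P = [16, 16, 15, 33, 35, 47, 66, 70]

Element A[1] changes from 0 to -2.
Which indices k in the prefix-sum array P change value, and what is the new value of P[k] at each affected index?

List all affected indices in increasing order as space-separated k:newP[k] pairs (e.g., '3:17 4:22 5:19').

Answer: 1:14 2:13 3:31 4:33 5:45 6:64 7:68

Derivation:
P[k] = A[0] + ... + A[k]
P[k] includes A[1] iff k >= 1
Affected indices: 1, 2, ..., 7; delta = -2
  P[1]: 16 + -2 = 14
  P[2]: 15 + -2 = 13
  P[3]: 33 + -2 = 31
  P[4]: 35 + -2 = 33
  P[5]: 47 + -2 = 45
  P[6]: 66 + -2 = 64
  P[7]: 70 + -2 = 68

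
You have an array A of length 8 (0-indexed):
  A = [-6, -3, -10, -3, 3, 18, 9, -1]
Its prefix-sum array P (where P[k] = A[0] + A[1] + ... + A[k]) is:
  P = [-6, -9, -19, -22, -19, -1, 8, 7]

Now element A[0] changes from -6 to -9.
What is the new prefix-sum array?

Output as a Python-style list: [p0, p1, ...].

Change: A[0] -6 -> -9, delta = -3
P[k] for k < 0: unchanged (A[0] not included)
P[k] for k >= 0: shift by delta = -3
  P[0] = -6 + -3 = -9
  P[1] = -9 + -3 = -12
  P[2] = -19 + -3 = -22
  P[3] = -22 + -3 = -25
  P[4] = -19 + -3 = -22
  P[5] = -1 + -3 = -4
  P[6] = 8 + -3 = 5
  P[7] = 7 + -3 = 4

Answer: [-9, -12, -22, -25, -22, -4, 5, 4]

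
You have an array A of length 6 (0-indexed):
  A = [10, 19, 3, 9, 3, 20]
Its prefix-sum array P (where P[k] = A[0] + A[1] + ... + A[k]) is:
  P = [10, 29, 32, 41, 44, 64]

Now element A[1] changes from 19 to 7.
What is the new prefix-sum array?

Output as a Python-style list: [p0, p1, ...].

Answer: [10, 17, 20, 29, 32, 52]

Derivation:
Change: A[1] 19 -> 7, delta = -12
P[k] for k < 1: unchanged (A[1] not included)
P[k] for k >= 1: shift by delta = -12
  P[0] = 10 + 0 = 10
  P[1] = 29 + -12 = 17
  P[2] = 32 + -12 = 20
  P[3] = 41 + -12 = 29
  P[4] = 44 + -12 = 32
  P[5] = 64 + -12 = 52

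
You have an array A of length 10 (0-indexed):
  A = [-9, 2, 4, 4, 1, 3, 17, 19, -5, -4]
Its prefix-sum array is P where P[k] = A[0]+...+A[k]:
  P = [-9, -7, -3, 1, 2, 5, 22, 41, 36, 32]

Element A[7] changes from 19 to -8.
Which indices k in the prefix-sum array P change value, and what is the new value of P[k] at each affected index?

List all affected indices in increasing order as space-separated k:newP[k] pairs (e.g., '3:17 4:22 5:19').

Answer: 7:14 8:9 9:5

Derivation:
P[k] = A[0] + ... + A[k]
P[k] includes A[7] iff k >= 7
Affected indices: 7, 8, ..., 9; delta = -27
  P[7]: 41 + -27 = 14
  P[8]: 36 + -27 = 9
  P[9]: 32 + -27 = 5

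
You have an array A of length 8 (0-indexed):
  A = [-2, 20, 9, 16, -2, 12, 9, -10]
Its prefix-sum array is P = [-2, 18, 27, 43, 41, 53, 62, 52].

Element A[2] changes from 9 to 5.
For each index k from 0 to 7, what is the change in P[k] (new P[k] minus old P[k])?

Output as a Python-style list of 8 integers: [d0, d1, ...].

Element change: A[2] 9 -> 5, delta = -4
For k < 2: P[k] unchanged, delta_P[k] = 0
For k >= 2: P[k] shifts by exactly -4
Delta array: [0, 0, -4, -4, -4, -4, -4, -4]

Answer: [0, 0, -4, -4, -4, -4, -4, -4]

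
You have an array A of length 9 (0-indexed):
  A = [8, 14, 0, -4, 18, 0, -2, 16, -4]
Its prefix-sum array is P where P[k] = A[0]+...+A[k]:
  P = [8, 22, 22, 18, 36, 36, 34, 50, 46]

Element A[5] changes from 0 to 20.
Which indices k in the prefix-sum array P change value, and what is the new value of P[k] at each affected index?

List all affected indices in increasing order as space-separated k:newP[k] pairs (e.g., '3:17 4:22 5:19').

Answer: 5:56 6:54 7:70 8:66

Derivation:
P[k] = A[0] + ... + A[k]
P[k] includes A[5] iff k >= 5
Affected indices: 5, 6, ..., 8; delta = 20
  P[5]: 36 + 20 = 56
  P[6]: 34 + 20 = 54
  P[7]: 50 + 20 = 70
  P[8]: 46 + 20 = 66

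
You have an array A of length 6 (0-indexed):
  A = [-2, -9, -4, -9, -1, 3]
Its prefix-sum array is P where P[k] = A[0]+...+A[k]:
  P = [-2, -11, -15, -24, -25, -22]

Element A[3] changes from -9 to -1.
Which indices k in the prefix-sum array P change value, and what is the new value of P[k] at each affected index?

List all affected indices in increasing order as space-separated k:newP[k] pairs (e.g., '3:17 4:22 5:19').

P[k] = A[0] + ... + A[k]
P[k] includes A[3] iff k >= 3
Affected indices: 3, 4, ..., 5; delta = 8
  P[3]: -24 + 8 = -16
  P[4]: -25 + 8 = -17
  P[5]: -22 + 8 = -14

Answer: 3:-16 4:-17 5:-14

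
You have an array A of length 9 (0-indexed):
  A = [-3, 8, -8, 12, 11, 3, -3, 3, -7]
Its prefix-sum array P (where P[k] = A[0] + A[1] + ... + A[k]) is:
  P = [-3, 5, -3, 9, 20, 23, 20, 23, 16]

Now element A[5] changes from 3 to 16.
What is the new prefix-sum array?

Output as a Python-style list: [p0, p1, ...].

Change: A[5] 3 -> 16, delta = 13
P[k] for k < 5: unchanged (A[5] not included)
P[k] for k >= 5: shift by delta = 13
  P[0] = -3 + 0 = -3
  P[1] = 5 + 0 = 5
  P[2] = -3 + 0 = -3
  P[3] = 9 + 0 = 9
  P[4] = 20 + 0 = 20
  P[5] = 23 + 13 = 36
  P[6] = 20 + 13 = 33
  P[7] = 23 + 13 = 36
  P[8] = 16 + 13 = 29

Answer: [-3, 5, -3, 9, 20, 36, 33, 36, 29]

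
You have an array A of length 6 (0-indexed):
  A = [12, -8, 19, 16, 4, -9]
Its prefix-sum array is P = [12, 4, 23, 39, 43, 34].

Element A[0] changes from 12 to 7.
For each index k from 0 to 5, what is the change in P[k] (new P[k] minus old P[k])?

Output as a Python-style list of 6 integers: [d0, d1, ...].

Element change: A[0] 12 -> 7, delta = -5
For k < 0: P[k] unchanged, delta_P[k] = 0
For k >= 0: P[k] shifts by exactly -5
Delta array: [-5, -5, -5, -5, -5, -5]

Answer: [-5, -5, -5, -5, -5, -5]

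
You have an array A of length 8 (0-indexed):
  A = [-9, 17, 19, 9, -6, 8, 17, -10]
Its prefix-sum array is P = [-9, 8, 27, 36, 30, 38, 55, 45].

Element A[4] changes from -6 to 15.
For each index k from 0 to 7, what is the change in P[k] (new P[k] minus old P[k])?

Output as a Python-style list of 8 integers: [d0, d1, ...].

Element change: A[4] -6 -> 15, delta = 21
For k < 4: P[k] unchanged, delta_P[k] = 0
For k >= 4: P[k] shifts by exactly 21
Delta array: [0, 0, 0, 0, 21, 21, 21, 21]

Answer: [0, 0, 0, 0, 21, 21, 21, 21]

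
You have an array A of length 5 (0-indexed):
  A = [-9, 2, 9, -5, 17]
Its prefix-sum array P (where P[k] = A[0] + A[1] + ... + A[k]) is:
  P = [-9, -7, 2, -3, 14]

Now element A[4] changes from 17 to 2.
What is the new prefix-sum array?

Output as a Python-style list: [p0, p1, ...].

Change: A[4] 17 -> 2, delta = -15
P[k] for k < 4: unchanged (A[4] not included)
P[k] for k >= 4: shift by delta = -15
  P[0] = -9 + 0 = -9
  P[1] = -7 + 0 = -7
  P[2] = 2 + 0 = 2
  P[3] = -3 + 0 = -3
  P[4] = 14 + -15 = -1

Answer: [-9, -7, 2, -3, -1]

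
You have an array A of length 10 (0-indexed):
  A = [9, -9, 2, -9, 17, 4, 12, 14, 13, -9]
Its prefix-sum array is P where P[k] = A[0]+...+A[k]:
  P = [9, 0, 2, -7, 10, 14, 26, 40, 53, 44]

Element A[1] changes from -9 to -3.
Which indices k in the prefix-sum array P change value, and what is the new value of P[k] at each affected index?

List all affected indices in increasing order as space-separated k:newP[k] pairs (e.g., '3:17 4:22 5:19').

Answer: 1:6 2:8 3:-1 4:16 5:20 6:32 7:46 8:59 9:50

Derivation:
P[k] = A[0] + ... + A[k]
P[k] includes A[1] iff k >= 1
Affected indices: 1, 2, ..., 9; delta = 6
  P[1]: 0 + 6 = 6
  P[2]: 2 + 6 = 8
  P[3]: -7 + 6 = -1
  P[4]: 10 + 6 = 16
  P[5]: 14 + 6 = 20
  P[6]: 26 + 6 = 32
  P[7]: 40 + 6 = 46
  P[8]: 53 + 6 = 59
  P[9]: 44 + 6 = 50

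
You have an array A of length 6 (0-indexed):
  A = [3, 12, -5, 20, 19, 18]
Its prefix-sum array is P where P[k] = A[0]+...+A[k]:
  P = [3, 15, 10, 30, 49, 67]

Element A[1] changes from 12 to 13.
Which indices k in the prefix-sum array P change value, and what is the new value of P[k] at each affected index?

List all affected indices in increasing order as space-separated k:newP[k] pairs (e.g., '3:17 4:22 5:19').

P[k] = A[0] + ... + A[k]
P[k] includes A[1] iff k >= 1
Affected indices: 1, 2, ..., 5; delta = 1
  P[1]: 15 + 1 = 16
  P[2]: 10 + 1 = 11
  P[3]: 30 + 1 = 31
  P[4]: 49 + 1 = 50
  P[5]: 67 + 1 = 68

Answer: 1:16 2:11 3:31 4:50 5:68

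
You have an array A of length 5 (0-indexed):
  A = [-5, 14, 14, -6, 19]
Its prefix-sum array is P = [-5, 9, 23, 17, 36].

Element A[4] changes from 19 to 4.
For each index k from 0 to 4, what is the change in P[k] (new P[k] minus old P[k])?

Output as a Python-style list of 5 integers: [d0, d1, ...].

Element change: A[4] 19 -> 4, delta = -15
For k < 4: P[k] unchanged, delta_P[k] = 0
For k >= 4: P[k] shifts by exactly -15
Delta array: [0, 0, 0, 0, -15]

Answer: [0, 0, 0, 0, -15]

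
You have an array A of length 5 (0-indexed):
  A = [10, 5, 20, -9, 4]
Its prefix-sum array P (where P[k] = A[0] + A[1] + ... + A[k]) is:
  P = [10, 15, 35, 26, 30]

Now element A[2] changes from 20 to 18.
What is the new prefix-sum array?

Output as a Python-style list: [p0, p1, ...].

Change: A[2] 20 -> 18, delta = -2
P[k] for k < 2: unchanged (A[2] not included)
P[k] for k >= 2: shift by delta = -2
  P[0] = 10 + 0 = 10
  P[1] = 15 + 0 = 15
  P[2] = 35 + -2 = 33
  P[3] = 26 + -2 = 24
  P[4] = 30 + -2 = 28

Answer: [10, 15, 33, 24, 28]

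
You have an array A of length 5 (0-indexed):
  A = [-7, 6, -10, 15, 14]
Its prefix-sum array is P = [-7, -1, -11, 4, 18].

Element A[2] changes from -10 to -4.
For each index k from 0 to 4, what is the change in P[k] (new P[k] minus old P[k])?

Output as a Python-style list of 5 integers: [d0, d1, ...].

Answer: [0, 0, 6, 6, 6]

Derivation:
Element change: A[2] -10 -> -4, delta = 6
For k < 2: P[k] unchanged, delta_P[k] = 0
For k >= 2: P[k] shifts by exactly 6
Delta array: [0, 0, 6, 6, 6]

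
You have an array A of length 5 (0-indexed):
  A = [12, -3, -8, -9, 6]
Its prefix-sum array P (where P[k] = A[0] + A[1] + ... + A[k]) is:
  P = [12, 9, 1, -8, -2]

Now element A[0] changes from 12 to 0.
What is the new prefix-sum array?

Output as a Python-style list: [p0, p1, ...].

Change: A[0] 12 -> 0, delta = -12
P[k] for k < 0: unchanged (A[0] not included)
P[k] for k >= 0: shift by delta = -12
  P[0] = 12 + -12 = 0
  P[1] = 9 + -12 = -3
  P[2] = 1 + -12 = -11
  P[3] = -8 + -12 = -20
  P[4] = -2 + -12 = -14

Answer: [0, -3, -11, -20, -14]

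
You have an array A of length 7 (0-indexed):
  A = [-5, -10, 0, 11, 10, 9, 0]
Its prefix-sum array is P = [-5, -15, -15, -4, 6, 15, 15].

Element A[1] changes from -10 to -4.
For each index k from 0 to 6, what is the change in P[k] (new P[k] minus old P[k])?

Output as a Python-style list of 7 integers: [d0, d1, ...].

Answer: [0, 6, 6, 6, 6, 6, 6]

Derivation:
Element change: A[1] -10 -> -4, delta = 6
For k < 1: P[k] unchanged, delta_P[k] = 0
For k >= 1: P[k] shifts by exactly 6
Delta array: [0, 6, 6, 6, 6, 6, 6]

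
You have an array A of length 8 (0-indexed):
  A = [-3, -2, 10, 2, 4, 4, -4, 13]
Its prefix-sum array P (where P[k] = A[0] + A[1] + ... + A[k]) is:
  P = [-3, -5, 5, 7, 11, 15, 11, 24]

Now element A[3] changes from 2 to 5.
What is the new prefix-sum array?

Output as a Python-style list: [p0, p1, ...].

Answer: [-3, -5, 5, 10, 14, 18, 14, 27]

Derivation:
Change: A[3] 2 -> 5, delta = 3
P[k] for k < 3: unchanged (A[3] not included)
P[k] for k >= 3: shift by delta = 3
  P[0] = -3 + 0 = -3
  P[1] = -5 + 0 = -5
  P[2] = 5 + 0 = 5
  P[3] = 7 + 3 = 10
  P[4] = 11 + 3 = 14
  P[5] = 15 + 3 = 18
  P[6] = 11 + 3 = 14
  P[7] = 24 + 3 = 27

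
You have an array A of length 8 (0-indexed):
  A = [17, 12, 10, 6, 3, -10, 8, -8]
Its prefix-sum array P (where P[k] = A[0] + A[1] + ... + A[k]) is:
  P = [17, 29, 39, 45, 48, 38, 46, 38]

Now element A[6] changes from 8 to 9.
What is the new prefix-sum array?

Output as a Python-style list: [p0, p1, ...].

Answer: [17, 29, 39, 45, 48, 38, 47, 39]

Derivation:
Change: A[6] 8 -> 9, delta = 1
P[k] for k < 6: unchanged (A[6] not included)
P[k] for k >= 6: shift by delta = 1
  P[0] = 17 + 0 = 17
  P[1] = 29 + 0 = 29
  P[2] = 39 + 0 = 39
  P[3] = 45 + 0 = 45
  P[4] = 48 + 0 = 48
  P[5] = 38 + 0 = 38
  P[6] = 46 + 1 = 47
  P[7] = 38 + 1 = 39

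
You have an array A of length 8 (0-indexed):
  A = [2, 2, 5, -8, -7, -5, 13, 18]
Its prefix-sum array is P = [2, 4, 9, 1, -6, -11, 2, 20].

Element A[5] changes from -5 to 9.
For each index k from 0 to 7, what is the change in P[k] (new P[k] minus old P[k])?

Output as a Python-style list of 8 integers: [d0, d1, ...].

Element change: A[5] -5 -> 9, delta = 14
For k < 5: P[k] unchanged, delta_P[k] = 0
For k >= 5: P[k] shifts by exactly 14
Delta array: [0, 0, 0, 0, 0, 14, 14, 14]

Answer: [0, 0, 0, 0, 0, 14, 14, 14]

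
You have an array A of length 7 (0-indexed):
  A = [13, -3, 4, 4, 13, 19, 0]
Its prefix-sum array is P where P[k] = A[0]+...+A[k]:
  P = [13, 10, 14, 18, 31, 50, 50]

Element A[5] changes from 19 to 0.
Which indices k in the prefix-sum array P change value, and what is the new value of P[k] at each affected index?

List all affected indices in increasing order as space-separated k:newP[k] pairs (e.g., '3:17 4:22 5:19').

Answer: 5:31 6:31

Derivation:
P[k] = A[0] + ... + A[k]
P[k] includes A[5] iff k >= 5
Affected indices: 5, 6, ..., 6; delta = -19
  P[5]: 50 + -19 = 31
  P[6]: 50 + -19 = 31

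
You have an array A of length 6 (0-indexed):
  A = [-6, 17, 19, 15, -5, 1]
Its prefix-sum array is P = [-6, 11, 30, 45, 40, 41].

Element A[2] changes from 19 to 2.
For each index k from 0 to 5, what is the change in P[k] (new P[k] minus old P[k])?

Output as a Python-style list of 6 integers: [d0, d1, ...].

Element change: A[2] 19 -> 2, delta = -17
For k < 2: P[k] unchanged, delta_P[k] = 0
For k >= 2: P[k] shifts by exactly -17
Delta array: [0, 0, -17, -17, -17, -17]

Answer: [0, 0, -17, -17, -17, -17]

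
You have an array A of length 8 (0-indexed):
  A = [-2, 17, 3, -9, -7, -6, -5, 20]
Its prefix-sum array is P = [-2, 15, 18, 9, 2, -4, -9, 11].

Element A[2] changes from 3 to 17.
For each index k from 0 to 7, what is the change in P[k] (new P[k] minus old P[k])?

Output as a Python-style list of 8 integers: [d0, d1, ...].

Answer: [0, 0, 14, 14, 14, 14, 14, 14]

Derivation:
Element change: A[2] 3 -> 17, delta = 14
For k < 2: P[k] unchanged, delta_P[k] = 0
For k >= 2: P[k] shifts by exactly 14
Delta array: [0, 0, 14, 14, 14, 14, 14, 14]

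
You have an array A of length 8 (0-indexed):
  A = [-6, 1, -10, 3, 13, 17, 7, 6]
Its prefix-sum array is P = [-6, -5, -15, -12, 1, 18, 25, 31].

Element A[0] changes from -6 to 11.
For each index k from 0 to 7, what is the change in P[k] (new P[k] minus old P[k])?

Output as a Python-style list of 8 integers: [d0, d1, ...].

Answer: [17, 17, 17, 17, 17, 17, 17, 17]

Derivation:
Element change: A[0] -6 -> 11, delta = 17
For k < 0: P[k] unchanged, delta_P[k] = 0
For k >= 0: P[k] shifts by exactly 17
Delta array: [17, 17, 17, 17, 17, 17, 17, 17]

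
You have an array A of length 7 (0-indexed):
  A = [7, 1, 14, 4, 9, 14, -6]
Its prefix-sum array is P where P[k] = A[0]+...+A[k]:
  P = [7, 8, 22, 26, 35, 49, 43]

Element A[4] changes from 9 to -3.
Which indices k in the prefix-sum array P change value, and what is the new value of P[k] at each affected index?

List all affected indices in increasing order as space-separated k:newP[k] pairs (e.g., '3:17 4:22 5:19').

Answer: 4:23 5:37 6:31

Derivation:
P[k] = A[0] + ... + A[k]
P[k] includes A[4] iff k >= 4
Affected indices: 4, 5, ..., 6; delta = -12
  P[4]: 35 + -12 = 23
  P[5]: 49 + -12 = 37
  P[6]: 43 + -12 = 31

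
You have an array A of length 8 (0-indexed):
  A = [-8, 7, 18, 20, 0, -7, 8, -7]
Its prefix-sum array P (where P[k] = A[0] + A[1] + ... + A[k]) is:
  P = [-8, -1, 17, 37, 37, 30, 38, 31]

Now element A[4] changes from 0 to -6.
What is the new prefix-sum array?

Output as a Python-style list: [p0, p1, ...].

Change: A[4] 0 -> -6, delta = -6
P[k] for k < 4: unchanged (A[4] not included)
P[k] for k >= 4: shift by delta = -6
  P[0] = -8 + 0 = -8
  P[1] = -1 + 0 = -1
  P[2] = 17 + 0 = 17
  P[3] = 37 + 0 = 37
  P[4] = 37 + -6 = 31
  P[5] = 30 + -6 = 24
  P[6] = 38 + -6 = 32
  P[7] = 31 + -6 = 25

Answer: [-8, -1, 17, 37, 31, 24, 32, 25]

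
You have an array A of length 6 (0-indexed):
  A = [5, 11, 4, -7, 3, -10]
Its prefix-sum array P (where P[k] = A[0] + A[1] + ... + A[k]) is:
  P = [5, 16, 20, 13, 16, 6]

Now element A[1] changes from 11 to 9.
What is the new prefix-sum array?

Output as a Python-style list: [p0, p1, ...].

Answer: [5, 14, 18, 11, 14, 4]

Derivation:
Change: A[1] 11 -> 9, delta = -2
P[k] for k < 1: unchanged (A[1] not included)
P[k] for k >= 1: shift by delta = -2
  P[0] = 5 + 0 = 5
  P[1] = 16 + -2 = 14
  P[2] = 20 + -2 = 18
  P[3] = 13 + -2 = 11
  P[4] = 16 + -2 = 14
  P[5] = 6 + -2 = 4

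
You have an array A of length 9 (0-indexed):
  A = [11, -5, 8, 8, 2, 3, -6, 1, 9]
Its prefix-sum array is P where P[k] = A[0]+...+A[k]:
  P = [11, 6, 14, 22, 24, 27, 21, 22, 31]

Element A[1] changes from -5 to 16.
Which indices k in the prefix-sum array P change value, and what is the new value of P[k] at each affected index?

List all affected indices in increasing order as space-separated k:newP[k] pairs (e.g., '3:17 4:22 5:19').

Answer: 1:27 2:35 3:43 4:45 5:48 6:42 7:43 8:52

Derivation:
P[k] = A[0] + ... + A[k]
P[k] includes A[1] iff k >= 1
Affected indices: 1, 2, ..., 8; delta = 21
  P[1]: 6 + 21 = 27
  P[2]: 14 + 21 = 35
  P[3]: 22 + 21 = 43
  P[4]: 24 + 21 = 45
  P[5]: 27 + 21 = 48
  P[6]: 21 + 21 = 42
  P[7]: 22 + 21 = 43
  P[8]: 31 + 21 = 52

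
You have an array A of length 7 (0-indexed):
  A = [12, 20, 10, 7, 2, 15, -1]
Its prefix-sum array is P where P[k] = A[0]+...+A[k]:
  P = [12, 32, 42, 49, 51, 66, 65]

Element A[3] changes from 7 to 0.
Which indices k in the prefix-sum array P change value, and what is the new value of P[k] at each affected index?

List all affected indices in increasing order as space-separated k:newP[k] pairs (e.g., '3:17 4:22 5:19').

P[k] = A[0] + ... + A[k]
P[k] includes A[3] iff k >= 3
Affected indices: 3, 4, ..., 6; delta = -7
  P[3]: 49 + -7 = 42
  P[4]: 51 + -7 = 44
  P[5]: 66 + -7 = 59
  P[6]: 65 + -7 = 58

Answer: 3:42 4:44 5:59 6:58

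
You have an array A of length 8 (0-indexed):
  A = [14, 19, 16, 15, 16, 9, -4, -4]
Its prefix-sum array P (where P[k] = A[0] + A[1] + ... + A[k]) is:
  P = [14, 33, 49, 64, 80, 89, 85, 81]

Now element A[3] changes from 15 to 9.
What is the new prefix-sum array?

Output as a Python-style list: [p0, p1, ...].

Answer: [14, 33, 49, 58, 74, 83, 79, 75]

Derivation:
Change: A[3] 15 -> 9, delta = -6
P[k] for k < 3: unchanged (A[3] not included)
P[k] for k >= 3: shift by delta = -6
  P[0] = 14 + 0 = 14
  P[1] = 33 + 0 = 33
  P[2] = 49 + 0 = 49
  P[3] = 64 + -6 = 58
  P[4] = 80 + -6 = 74
  P[5] = 89 + -6 = 83
  P[6] = 85 + -6 = 79
  P[7] = 81 + -6 = 75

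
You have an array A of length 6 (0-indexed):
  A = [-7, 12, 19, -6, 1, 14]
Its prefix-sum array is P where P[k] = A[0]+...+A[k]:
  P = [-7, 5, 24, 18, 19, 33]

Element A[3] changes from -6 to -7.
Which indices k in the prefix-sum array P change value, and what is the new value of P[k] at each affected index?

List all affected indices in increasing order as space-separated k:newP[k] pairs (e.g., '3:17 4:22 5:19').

Answer: 3:17 4:18 5:32

Derivation:
P[k] = A[0] + ... + A[k]
P[k] includes A[3] iff k >= 3
Affected indices: 3, 4, ..., 5; delta = -1
  P[3]: 18 + -1 = 17
  P[4]: 19 + -1 = 18
  P[5]: 33 + -1 = 32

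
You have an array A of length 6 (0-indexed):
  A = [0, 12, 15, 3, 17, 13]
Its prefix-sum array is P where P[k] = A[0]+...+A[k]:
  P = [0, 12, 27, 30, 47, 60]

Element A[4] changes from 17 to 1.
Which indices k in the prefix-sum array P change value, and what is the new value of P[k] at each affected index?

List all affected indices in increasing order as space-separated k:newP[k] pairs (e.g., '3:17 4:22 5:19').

Answer: 4:31 5:44

Derivation:
P[k] = A[0] + ... + A[k]
P[k] includes A[4] iff k >= 4
Affected indices: 4, 5, ..., 5; delta = -16
  P[4]: 47 + -16 = 31
  P[5]: 60 + -16 = 44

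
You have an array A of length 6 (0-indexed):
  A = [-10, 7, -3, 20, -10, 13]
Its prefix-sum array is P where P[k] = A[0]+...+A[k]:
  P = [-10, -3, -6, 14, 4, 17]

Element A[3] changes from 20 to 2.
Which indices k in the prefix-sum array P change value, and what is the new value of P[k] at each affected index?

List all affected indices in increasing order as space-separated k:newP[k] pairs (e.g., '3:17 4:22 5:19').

P[k] = A[0] + ... + A[k]
P[k] includes A[3] iff k >= 3
Affected indices: 3, 4, ..., 5; delta = -18
  P[3]: 14 + -18 = -4
  P[4]: 4 + -18 = -14
  P[5]: 17 + -18 = -1

Answer: 3:-4 4:-14 5:-1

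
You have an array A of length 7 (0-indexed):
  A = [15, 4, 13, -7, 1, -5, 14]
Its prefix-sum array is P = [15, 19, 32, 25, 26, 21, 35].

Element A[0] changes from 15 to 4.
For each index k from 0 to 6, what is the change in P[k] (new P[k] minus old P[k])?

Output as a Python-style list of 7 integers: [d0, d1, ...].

Element change: A[0] 15 -> 4, delta = -11
For k < 0: P[k] unchanged, delta_P[k] = 0
For k >= 0: P[k] shifts by exactly -11
Delta array: [-11, -11, -11, -11, -11, -11, -11]

Answer: [-11, -11, -11, -11, -11, -11, -11]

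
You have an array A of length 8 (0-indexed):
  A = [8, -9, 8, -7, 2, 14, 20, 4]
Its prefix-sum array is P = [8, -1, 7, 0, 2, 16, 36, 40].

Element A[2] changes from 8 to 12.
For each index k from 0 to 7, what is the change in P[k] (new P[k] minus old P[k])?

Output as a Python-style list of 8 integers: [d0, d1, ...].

Answer: [0, 0, 4, 4, 4, 4, 4, 4]

Derivation:
Element change: A[2] 8 -> 12, delta = 4
For k < 2: P[k] unchanged, delta_P[k] = 0
For k >= 2: P[k] shifts by exactly 4
Delta array: [0, 0, 4, 4, 4, 4, 4, 4]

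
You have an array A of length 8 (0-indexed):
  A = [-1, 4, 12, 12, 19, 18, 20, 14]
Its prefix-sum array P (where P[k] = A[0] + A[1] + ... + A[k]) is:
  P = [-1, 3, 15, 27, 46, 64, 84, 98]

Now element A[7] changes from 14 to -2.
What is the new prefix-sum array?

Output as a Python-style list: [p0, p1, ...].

Answer: [-1, 3, 15, 27, 46, 64, 84, 82]

Derivation:
Change: A[7] 14 -> -2, delta = -16
P[k] for k < 7: unchanged (A[7] not included)
P[k] for k >= 7: shift by delta = -16
  P[0] = -1 + 0 = -1
  P[1] = 3 + 0 = 3
  P[2] = 15 + 0 = 15
  P[3] = 27 + 0 = 27
  P[4] = 46 + 0 = 46
  P[5] = 64 + 0 = 64
  P[6] = 84 + 0 = 84
  P[7] = 98 + -16 = 82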